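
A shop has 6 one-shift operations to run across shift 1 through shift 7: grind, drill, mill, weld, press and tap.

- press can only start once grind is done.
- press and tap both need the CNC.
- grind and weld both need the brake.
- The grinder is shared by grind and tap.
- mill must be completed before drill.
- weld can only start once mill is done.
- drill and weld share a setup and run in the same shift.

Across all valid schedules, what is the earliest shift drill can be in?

shift 2

Precedence pushes drill to at least shift 2.
drill at shift 2 is achievable: weld -> shift 2; drill -> shift 2; grind -> shift 1; mill -> shift 1; tap -> shift 3; press -> shift 2.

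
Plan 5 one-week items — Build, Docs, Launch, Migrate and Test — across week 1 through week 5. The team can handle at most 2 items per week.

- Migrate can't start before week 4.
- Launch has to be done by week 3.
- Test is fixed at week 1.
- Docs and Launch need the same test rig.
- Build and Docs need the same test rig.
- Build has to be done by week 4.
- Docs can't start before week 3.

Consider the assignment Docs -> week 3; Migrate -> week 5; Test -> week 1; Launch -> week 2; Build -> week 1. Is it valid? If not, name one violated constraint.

Test is fixed at week 1 — holds.
Launch has to be done by week 3 — holds.
Docs and Launch need the same test rig — holds.
Build and Docs need the same test rig — holds.
The team can handle at most 2 items per week — holds.
Docs can't start before week 3 — holds.
Build has to be done by week 4 — holds.
Migrate can't start before week 4 — holds.

Yes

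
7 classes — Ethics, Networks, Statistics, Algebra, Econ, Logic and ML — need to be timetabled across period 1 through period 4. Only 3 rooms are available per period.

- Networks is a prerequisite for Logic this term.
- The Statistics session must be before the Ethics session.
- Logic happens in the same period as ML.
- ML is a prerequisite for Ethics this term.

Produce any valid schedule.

Networks=period 1, Ethics=period 3, ML=period 2, Econ=period 2, Statistics=period 1, Logic=period 2, Algebra=period 1

Checking: ML(period 2) before Ethics(period 3); Statistics(period 1) before Ethics(period 3); Networks(period 1) before Logic(period 2); Logic = ML = period 2; max 3 per period (cap 3).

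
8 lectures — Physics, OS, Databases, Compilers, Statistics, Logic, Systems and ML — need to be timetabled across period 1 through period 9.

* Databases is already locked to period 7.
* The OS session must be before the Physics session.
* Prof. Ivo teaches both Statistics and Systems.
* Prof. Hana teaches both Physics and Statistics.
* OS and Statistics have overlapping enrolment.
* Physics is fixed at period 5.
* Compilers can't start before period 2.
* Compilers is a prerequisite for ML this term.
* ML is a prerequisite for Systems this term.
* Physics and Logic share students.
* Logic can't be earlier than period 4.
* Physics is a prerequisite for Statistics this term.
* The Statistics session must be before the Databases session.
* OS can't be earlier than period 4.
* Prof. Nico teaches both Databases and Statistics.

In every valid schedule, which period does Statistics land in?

Physics is fixed at period 5 and must come before Statistics, so Statistics is at least period 6.
Databases is fixed at period 7 and must come after Statistics, so Statistics is at most period 6.
So Statistics must be period 6.

period 6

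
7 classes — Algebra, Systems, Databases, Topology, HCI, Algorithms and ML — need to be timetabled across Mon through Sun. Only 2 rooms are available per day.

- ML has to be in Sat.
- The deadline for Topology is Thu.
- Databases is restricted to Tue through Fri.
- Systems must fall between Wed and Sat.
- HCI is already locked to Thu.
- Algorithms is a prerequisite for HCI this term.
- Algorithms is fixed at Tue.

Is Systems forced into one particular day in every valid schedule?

Systems can be Wed (e.g. Algebra=Mon, Databases=Tue, HCI=Thu, Topology=Mon, Systems=Wed, ML=Sat, Algorithms=Tue) or Thu (e.g. Databases in Tue; Systems in Thu; Topology in Mon; Algorithms in Tue; Algebra in Mon; ML in Sat; HCI in Thu).

No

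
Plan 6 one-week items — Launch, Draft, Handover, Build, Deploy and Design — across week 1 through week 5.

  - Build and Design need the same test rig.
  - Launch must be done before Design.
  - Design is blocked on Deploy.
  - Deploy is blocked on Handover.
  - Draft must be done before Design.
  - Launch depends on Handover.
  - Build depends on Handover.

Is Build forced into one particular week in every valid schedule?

No

Build can be week 2 (e.g. Deploy=week 2, Design=week 3, Build=week 2, Handover=week 1, Draft=week 1, Launch=week 2) or week 3 (e.g. Deploy -> week 2; Build -> week 3; Design -> week 4; Launch -> week 2; Handover -> week 1; Draft -> week 1).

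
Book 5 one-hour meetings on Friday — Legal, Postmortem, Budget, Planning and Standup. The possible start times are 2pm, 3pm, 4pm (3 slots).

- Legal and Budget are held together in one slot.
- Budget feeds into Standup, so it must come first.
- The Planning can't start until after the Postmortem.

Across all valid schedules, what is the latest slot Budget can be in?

3pm

Downstream work caps Budget at 3pm.
Budget at 3pm is achievable: Standup -> 4pm, Planning -> 3pm, Postmortem -> 2pm, Budget -> 3pm, Legal -> 3pm.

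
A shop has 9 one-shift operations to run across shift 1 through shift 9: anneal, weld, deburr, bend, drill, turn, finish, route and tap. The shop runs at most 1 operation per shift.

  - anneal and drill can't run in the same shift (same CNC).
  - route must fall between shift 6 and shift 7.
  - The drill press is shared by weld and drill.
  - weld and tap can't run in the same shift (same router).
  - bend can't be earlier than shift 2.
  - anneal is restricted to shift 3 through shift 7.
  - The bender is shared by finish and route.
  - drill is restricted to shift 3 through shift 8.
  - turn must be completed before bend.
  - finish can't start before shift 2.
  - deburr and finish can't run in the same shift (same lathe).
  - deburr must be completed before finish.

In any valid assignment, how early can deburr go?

Downstream work caps deburr at shift 8.
deburr at shift 1 is achievable: bend -> shift 5; tap -> shift 9; finish -> shift 7; deburr -> shift 1; anneal -> shift 3; turn -> shift 2; route -> shift 6; drill -> shift 4; weld -> shift 8.

shift 1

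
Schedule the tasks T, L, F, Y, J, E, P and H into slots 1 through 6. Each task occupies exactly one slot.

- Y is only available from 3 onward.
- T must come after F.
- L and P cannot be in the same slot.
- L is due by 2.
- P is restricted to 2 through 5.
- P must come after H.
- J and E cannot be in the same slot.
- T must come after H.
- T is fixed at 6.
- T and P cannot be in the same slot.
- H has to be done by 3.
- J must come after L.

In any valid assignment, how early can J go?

Precedence pushes J to at least 2.
J at 2 is achievable: Y -> 3; E -> 1; J -> 2; F -> 1; H -> 1; T -> 6; P -> 2; L -> 1.

2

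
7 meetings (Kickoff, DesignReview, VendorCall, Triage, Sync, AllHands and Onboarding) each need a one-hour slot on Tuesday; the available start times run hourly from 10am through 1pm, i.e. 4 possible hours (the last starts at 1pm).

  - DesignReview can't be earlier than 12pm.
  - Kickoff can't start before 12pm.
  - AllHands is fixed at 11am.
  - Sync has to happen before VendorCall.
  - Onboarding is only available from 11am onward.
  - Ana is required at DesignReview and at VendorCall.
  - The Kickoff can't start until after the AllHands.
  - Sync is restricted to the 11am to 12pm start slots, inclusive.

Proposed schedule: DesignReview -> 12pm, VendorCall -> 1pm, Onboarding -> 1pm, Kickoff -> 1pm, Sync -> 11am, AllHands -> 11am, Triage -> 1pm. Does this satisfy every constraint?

Onboarding is only available from 11am onward — holds.
Sync is restricted to the 11am to 12pm start slots, inclusive — holds.
AllHands is fixed at 11am — holds.
Ana is required at DesignReview and at VendorCall — holds.
The Kickoff can't start until after the AllHands — holds.
DesignReview can't be earlier than 12pm — holds.
Kickoff can't start before 12pm — holds.
Sync has to happen before VendorCall — holds.

Valid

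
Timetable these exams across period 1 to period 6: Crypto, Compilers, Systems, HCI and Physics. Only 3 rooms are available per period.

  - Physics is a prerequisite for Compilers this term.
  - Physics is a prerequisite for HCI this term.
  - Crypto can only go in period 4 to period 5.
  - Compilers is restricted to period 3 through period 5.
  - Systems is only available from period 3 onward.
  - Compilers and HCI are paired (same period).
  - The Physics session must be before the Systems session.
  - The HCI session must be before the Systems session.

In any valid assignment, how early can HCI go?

period 3

HCI must be in the same period as Compilers, which can't be before period 3, so HCI is at least period 3; downstream work caps HCI at period 5.
HCI at period 3 is achievable: Systems in period 4, Crypto in period 4, HCI in period 3, Compilers in period 3, Physics in period 1.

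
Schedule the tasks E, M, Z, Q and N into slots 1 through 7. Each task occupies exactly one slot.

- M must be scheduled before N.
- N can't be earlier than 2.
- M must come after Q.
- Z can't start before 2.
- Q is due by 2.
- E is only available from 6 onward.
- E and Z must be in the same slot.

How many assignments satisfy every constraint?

50

Splitting on E: it can be 6 (25), 7 (25). Listing each branch's schedules as (M, Z, Q, N):
E=6: (2,6,1,3) (2,6,1,4) (2,6,1,5) (2,6,1,6) (2,6,1,7) (3,6,1,4) (3,6,1,5) (3,6,1,6) (3,6,1,7) (3,6,2,4) (3,6,2,5) (3,6,2,6) (3,6,2,7) (4,6,1,5) (4,6,1,6) (4,6,1,7) (4,6,2,5) (4,6,2,6) (4,6,2,7) (5,6,1,6) (5,6,1,7) (5,6,2,6) (5,6,2,7) (6,6,1,7) (6,6,2,7) — 25.
E=7: (2,7,1,3) (2,7,1,4) (2,7,1,5) (2,7,1,6) (2,7,1,7) (3,7,1,4) (3,7,1,5) (3,7,1,6) (3,7,1,7) (3,7,2,4) (3,7,2,5) (3,7,2,6) (3,7,2,7) (4,7,1,5) (4,7,1,6) (4,7,1,7) (4,7,2,5) (4,7,2,6) (4,7,2,7) (5,7,1,6) (5,7,1,7) (5,7,2,6) (5,7,2,7) (6,7,1,7) (6,7,2,7) — 25.
Summing: 25 + 25 = 50.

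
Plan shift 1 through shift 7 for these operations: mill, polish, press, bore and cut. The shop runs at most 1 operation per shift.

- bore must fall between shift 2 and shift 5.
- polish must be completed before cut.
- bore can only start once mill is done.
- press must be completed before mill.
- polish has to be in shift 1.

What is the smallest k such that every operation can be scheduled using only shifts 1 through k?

The precedence chain requires at least 3 distinct shifts.
With at most 1 per shift and 5 operations, at least 5 shifts are needed.
5 works (last occupied shift: shift 5): for example mill -> shift 3; polish -> shift 1; bore -> shift 4; cut -> shift 5; press -> shift 2.

5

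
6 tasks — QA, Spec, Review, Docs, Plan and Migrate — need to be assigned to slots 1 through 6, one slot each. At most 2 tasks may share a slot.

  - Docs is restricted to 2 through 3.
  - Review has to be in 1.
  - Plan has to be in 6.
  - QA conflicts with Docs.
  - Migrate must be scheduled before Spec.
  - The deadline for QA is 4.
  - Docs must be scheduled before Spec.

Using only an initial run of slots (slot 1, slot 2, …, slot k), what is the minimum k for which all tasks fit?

6

The precedence chain requires at least 2 distinct slots.
With at most 2 per slot and 6 tasks, at least 3 slots are needed.
Plan can't be placed before 6, so the schedule must run through at least slot 6.
6 works (last occupied slot: 6): for example Plan=6, Spec=3, Review=1, Migrate=2, Docs=2, QA=1.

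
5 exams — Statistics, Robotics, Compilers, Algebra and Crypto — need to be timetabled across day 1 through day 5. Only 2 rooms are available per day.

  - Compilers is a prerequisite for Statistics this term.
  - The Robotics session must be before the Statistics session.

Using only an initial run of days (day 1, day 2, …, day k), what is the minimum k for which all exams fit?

3

The precedence chain requires at least 2 distinct days.
With at most 2 per day and 5 exams, at least 3 days are needed.
3 works (last occupied day: day 3): for example Crypto=day 3, Robotics=day 1, Compilers=day 1, Statistics=day 2, Algebra=day 2.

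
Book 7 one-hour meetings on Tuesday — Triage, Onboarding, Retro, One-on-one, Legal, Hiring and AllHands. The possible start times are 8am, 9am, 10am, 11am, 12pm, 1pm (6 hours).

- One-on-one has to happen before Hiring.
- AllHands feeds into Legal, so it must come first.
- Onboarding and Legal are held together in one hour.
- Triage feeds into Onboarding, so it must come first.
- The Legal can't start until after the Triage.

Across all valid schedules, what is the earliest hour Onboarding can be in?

Precedence pushes Onboarding to at least 9am.
Onboarding at 9am is achievable: Retro -> 8am; One-on-one -> 8am; Triage -> 8am; AllHands -> 8am; Onboarding -> 9am; Legal -> 9am; Hiring -> 9am.

9am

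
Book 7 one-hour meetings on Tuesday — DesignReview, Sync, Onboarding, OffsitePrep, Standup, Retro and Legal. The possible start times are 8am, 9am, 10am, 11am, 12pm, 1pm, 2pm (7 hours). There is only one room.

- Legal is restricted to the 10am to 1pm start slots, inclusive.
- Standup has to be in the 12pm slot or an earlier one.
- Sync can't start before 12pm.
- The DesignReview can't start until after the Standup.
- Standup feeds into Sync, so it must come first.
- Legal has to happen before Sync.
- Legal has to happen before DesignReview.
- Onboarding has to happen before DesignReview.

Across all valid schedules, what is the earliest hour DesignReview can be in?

11am

Precedence pushes DesignReview to at least 11am.
DesignReview at 11am is achievable: DesignReview in 11am; Retro in 2pm; Onboarding in 9am; Standup in 8am; Sync in 12pm; OffsitePrep in 1pm; Legal in 10am.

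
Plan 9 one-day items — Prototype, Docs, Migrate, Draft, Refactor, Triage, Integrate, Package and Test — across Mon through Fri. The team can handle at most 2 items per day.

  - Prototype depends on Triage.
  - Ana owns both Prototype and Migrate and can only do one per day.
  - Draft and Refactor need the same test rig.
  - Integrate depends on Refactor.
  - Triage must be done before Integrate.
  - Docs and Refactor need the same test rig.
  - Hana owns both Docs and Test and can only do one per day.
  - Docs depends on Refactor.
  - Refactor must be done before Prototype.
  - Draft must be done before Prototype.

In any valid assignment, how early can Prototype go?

Precedence pushes Prototype to at least Tue.
Prototype at Wed is achievable: Migrate in Thu, Draft in Tue, Docs in Wed, Triage in Mon, Integrate in Tue, Package in Thu, Prototype in Wed, Refactor in Mon, Test in Fri.
Nothing earlier works — the conflict and capacity constraints rule out every day before Wed.

Wed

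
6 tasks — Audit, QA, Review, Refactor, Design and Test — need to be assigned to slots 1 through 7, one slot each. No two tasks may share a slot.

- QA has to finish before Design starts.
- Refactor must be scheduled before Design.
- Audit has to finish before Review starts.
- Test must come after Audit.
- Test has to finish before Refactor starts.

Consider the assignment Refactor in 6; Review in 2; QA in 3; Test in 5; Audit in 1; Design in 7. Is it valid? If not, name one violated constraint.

Yes

Refactor must be scheduled before Design — holds.
Audit has to finish before Review starts — holds.
No two tasks may share a slot — holds.
QA has to finish before Design starts — holds.
Test has to finish before Refactor starts — holds.
Test must come after Audit — holds.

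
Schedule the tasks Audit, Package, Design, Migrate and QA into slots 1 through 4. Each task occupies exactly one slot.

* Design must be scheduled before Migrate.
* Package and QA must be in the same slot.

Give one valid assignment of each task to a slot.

Package -> 1, QA -> 1, Audit -> 1, Migrate -> 2, Design -> 1

Checking: Design(1) before Migrate(2); Package = QA = 1.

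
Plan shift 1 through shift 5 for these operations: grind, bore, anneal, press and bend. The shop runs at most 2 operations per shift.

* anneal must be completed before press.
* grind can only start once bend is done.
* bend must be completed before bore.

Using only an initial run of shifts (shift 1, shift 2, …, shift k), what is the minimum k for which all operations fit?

3 shifts

The precedence chain requires at least 2 distinct shifts.
With at most 2 per shift and 5 operations, at least 3 shifts are needed.
3 works (last occupied shift: shift 3): for example anneal -> shift 1; bend -> shift 1; bore -> shift 2; press -> shift 3; grind -> shift 2.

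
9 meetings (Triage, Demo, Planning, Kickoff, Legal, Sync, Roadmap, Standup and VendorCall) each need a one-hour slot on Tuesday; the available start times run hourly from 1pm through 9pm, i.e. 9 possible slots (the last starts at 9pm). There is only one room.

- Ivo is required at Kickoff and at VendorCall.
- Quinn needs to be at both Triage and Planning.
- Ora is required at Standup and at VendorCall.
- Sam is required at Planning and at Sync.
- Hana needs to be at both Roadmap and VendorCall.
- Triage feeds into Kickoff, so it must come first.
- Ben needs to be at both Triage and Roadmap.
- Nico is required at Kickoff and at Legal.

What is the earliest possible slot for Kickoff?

Precedence pushes Kickoff to at least 2pm.
Kickoff at 2pm is achievable: Sync -> 6pm; VendorCall -> 9pm; Demo -> 3pm; Legal -> 5pm; Planning -> 4pm; Triage -> 1pm; Kickoff -> 2pm; Roadmap -> 7pm; Standup -> 8pm.

2pm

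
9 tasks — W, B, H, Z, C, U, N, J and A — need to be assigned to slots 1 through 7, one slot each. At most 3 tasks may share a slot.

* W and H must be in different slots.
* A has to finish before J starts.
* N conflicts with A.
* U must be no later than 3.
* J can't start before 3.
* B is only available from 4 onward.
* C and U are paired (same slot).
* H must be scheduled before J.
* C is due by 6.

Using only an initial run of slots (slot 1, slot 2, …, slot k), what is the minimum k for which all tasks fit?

4 slots

The precedence chain requires at least 2 distinct slots.
With at most 3 per slot and 9 tasks, at least 3 slots are needed.
B can't be placed before 4, so the schedule must run through at least slot 4.
4 works (last occupied slot: 4): for example U in 1; J in 3; A in 2; Z in 2; H in 1; N in 3; B in 4; C in 1; W in 2.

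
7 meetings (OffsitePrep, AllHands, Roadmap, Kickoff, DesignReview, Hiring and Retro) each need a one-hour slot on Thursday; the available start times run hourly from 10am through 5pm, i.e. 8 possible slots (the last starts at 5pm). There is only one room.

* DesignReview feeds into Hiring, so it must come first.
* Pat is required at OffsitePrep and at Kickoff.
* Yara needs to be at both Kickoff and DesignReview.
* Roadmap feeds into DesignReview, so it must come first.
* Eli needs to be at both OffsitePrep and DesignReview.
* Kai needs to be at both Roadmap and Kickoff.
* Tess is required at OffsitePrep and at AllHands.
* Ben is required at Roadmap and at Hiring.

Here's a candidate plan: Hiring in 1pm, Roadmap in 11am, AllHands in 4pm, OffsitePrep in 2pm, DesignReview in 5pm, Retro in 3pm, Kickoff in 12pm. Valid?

Invalid. DesignReview feeds into Hiring, so it must come first.

Tess is required at OffsitePrep and at AllHands — holds.
DesignReview feeds into Hiring, so it must come first — violated.
Roadmap feeds into DesignReview, so it must come first — holds.
Ben is required at Roadmap and at Hiring — holds.
Pat is required at OffsitePrep and at Kickoff — holds.
There is only one room — holds.
Eli needs to be at both OffsitePrep and DesignReview — holds.
Yara needs to be at both Kickoff and DesignReview — holds.
Kai needs to be at both Roadmap and Kickoff — holds.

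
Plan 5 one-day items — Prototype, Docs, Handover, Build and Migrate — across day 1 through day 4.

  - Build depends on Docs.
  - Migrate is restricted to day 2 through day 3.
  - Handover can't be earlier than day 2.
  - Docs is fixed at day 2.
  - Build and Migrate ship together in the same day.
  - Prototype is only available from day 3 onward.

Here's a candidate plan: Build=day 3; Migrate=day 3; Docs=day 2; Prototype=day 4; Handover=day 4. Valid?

Valid

Prototype is only available from day 3 onward — holds.
Build and Migrate ship together in the same day — holds.
Build depends on Docs — holds.
Docs is fixed at day 2 — holds.
Handover can't be earlier than day 2 — holds.
Migrate is restricted to day 2 through day 3 — holds.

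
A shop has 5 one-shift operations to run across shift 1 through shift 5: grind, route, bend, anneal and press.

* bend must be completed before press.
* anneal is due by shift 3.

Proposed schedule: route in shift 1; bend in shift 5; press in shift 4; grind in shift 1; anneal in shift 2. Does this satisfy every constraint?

bend must be completed before press — violated.
anneal is due by shift 3 — holds.

No. bend must be completed before press is not satisfied.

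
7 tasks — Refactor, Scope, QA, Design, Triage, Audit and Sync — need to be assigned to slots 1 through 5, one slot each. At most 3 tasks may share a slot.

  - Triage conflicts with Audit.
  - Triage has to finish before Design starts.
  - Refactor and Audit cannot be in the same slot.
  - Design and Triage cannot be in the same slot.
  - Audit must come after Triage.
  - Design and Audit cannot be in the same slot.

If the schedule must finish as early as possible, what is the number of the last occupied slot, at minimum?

slot 3

The precedence chain requires at least 2 distinct slots.
With at most 3 per slot and 7 tasks, at least 3 slots are needed.
3 works (last occupied slot: 3): for example Audit=3; Sync=2; Triage=1; QA=2; Refactor=1; Design=2; Scope=1.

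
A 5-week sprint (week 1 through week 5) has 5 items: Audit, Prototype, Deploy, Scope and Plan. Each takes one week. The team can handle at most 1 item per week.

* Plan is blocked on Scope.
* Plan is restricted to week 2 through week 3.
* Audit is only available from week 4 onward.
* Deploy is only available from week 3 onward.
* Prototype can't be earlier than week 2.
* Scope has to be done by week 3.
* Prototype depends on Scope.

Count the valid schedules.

6

Splitting on Audit: it can be week 4 (3), week 5 (3). Listing each branch's schedules as (Prototype, Deploy, Scope, Plan) by week number:
Audit=week 4: (2,5,1,3) (3,5,1,2) (5,3,1,2) — 3.
Audit=week 5: (2,4,1,3) (3,4,1,2) (4,3,1,2) — 3.
Summing: 3 + 3 = 6.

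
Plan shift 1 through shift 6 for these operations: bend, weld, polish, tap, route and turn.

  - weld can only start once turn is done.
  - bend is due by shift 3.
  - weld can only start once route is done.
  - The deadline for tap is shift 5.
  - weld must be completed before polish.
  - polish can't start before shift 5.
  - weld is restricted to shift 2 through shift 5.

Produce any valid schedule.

route -> shift 1; tap -> shift 1; turn -> shift 1; polish -> shift 5; bend -> shift 1; weld -> shift 2

Checking: turn(shift 1) before weld(shift 2); weld(shift 2) before polish(shift 5); route(shift 1) before weld(shift 2); polish=shift 5 in [shift 5,shift 6]; tap=shift 1 in [shift 1,shift 5]; weld=shift 2 in [shift 2,shift 5]; bend=shift 1 in [shift 1,shift 3].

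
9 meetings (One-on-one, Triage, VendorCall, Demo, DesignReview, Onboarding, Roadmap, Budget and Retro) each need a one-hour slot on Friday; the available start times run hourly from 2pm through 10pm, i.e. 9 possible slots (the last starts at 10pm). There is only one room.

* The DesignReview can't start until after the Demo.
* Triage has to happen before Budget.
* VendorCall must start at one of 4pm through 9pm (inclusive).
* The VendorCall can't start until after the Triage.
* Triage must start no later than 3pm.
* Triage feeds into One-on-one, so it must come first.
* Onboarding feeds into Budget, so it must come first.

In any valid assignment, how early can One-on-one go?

3pm

Precedence pushes One-on-one to at least 3pm.
One-on-one at 3pm is achievable: VendorCall=4pm, Triage=2pm, Retro=10pm, Demo=7pm, Onboarding=5pm, Budget=6pm, One-on-one=3pm, DesignReview=8pm, Roadmap=9pm.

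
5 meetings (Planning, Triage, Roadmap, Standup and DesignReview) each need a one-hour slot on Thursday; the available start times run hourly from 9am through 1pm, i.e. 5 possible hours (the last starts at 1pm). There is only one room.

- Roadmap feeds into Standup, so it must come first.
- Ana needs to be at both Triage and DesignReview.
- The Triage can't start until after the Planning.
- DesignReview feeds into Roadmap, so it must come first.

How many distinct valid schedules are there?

Splitting on Planning: it can be 9am (4), 10am (3), 11am (2), 12pm (1). Listing each branch's schedules as (Triage, Roadmap, Standup, DesignReview):
Planning=9am: (10am,12pm,1pm,11am) (11am,12pm,1pm,10am) (12pm,11am,1pm,10am) (1pm,11am,12pm,10am) — 4.
Planning=10am: (11am,12pm,1pm,9am) (12pm,11am,1pm,9am) (1pm,11am,12pm,9am) — 3.
Planning=11am: (12pm,10am,1pm,9am) (1pm,10am,12pm,9am) — 2.
Planning=12pm: (1pm,10am,11am,9am) — 1.
Summing: 4 + 3 + 2 + 1 = 10.

10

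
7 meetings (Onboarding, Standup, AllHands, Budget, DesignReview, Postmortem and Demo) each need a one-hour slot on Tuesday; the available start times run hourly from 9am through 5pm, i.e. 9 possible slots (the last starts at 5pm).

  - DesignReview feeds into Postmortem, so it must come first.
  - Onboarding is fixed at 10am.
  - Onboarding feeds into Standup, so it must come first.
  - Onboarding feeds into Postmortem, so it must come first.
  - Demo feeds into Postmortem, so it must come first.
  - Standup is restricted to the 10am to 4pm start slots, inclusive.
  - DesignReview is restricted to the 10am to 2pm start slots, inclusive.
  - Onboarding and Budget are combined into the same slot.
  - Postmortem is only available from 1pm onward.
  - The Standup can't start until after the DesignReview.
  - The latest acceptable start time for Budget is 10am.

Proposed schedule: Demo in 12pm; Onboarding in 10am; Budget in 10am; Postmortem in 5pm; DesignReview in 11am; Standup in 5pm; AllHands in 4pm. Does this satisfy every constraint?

Demo feeds into Postmortem, so it must come first — holds.
Postmortem is only available from 1pm onward — holds.
Onboarding feeds into Standup, so it must come first — holds.
The Standup can't start until after the DesignReview — holds.
DesignReview feeds into Postmortem, so it must come first — holds.
Onboarding is fixed at 10am — holds.
Onboarding and Budget are combined into the same slot — holds.
Onboarding feeds into Postmortem, so it must come first — holds.
DesignReview is restricted to the 10am to 2pm start slots, inclusive — holds.
The latest acceptable start time for Budget is 10am — holds.
Standup is restricted to the 10am to 4pm start slots, inclusive — violated.

No. Standup is restricted to the 10am to 4pm start slots, inclusive is not satisfied.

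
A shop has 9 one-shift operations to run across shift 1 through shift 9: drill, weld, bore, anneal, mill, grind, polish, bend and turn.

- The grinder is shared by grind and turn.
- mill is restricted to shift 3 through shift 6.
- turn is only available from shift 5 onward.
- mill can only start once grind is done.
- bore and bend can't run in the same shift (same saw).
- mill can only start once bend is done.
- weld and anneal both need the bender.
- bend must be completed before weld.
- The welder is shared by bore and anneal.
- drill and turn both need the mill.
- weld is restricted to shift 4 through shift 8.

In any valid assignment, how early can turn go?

shift 5

Turn is available from shift 5.
turn at shift 5 is achievable: drill in shift 1, turn in shift 5, polish in shift 1, anneal in shift 1, bend in shift 1, bore in shift 2, mill in shift 3, grind in shift 1, weld in shift 4.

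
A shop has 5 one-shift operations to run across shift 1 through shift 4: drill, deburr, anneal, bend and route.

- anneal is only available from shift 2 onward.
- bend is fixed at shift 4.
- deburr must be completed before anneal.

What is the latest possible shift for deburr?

Downstream work caps deburr at shift 3.
deburr at shift 3 is achievable: drill=shift 1; bend=shift 4; anneal=shift 4; deburr=shift 3; route=shift 1.

shift 3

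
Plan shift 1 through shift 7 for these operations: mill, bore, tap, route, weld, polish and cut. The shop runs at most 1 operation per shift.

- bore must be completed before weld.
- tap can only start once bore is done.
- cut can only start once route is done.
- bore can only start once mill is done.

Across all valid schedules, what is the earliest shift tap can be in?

shift 3

Precedence pushes tap to at least shift 3.
tap at shift 3 is achievable: bore in shift 2; weld in shift 5; tap in shift 3; cut in shift 6; mill in shift 1; route in shift 4; polish in shift 7.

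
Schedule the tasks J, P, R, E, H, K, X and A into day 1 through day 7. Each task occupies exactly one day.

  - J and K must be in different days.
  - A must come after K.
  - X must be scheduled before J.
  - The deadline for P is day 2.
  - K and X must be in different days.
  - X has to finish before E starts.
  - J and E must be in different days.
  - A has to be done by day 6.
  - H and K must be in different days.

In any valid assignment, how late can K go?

day 5

Downstream work caps K at day 5.
K at day 5 is achievable: K -> day 5; E -> day 3; X -> day 1; H -> day 1; A -> day 6; P -> day 1; R -> day 1; J -> day 2.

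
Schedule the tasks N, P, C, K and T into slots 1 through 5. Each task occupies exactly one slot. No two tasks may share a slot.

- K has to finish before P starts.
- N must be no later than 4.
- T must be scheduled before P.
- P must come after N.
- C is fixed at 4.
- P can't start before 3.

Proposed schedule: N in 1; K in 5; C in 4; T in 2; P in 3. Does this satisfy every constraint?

No. K has to finish before P starts is not satisfied.

K has to finish before P starts — violated.
P can't start before 3 — holds.
T must be scheduled before P — holds.
P must come after N — holds.
C is fixed at 4 — holds.
N must be no later than 4 — holds.
No two tasks may share a slot — holds.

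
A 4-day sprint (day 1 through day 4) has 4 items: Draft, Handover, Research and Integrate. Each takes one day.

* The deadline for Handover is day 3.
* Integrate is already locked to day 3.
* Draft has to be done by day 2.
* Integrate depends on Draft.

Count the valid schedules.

Splitting on Draft: it can be day 1 (12), day 2 (12). Listing each branch's schedules as (Handover, Research, Integrate) by day number:
Draft=day 1: (1,1,3) (1,2,3) (1,3,3) (1,4,3) (2,1,3) (2,2,3) (2,3,3) (2,4,3) (3,1,3) (3,2,3) (3,3,3) (3,4,3) — 12.
Draft=day 2: (1,1,3) (1,2,3) (1,3,3) (1,4,3) (2,1,3) (2,2,3) (2,3,3) (2,4,3) (3,1,3) (3,2,3) (3,3,3) (3,4,3) — 12.
Summing: 12 + 12 = 24.

24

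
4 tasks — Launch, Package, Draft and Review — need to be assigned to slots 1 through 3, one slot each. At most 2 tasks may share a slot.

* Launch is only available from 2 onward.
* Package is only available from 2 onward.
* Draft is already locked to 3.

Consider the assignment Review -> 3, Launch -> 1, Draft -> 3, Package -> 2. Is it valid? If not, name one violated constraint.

No. Launch is only available from 2 onward is not satisfied.

Draft is already locked to 3 — holds.
At most 2 tasks may share a slot — holds.
Package is only available from 2 onward — holds.
Launch is only available from 2 onward — violated.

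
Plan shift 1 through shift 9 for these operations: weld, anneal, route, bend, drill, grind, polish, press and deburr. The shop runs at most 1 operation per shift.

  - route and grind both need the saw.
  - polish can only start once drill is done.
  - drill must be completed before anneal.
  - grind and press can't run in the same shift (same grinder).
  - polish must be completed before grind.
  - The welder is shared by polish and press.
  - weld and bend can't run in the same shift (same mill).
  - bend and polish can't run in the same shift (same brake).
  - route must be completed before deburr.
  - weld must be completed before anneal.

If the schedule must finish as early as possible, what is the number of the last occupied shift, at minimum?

The precedence chain requires at least 3 distinct shifts.
With at most 1 per shift and 9 operations, at least 9 shifts are needed.
9 works (last occupied shift: shift 9): for example anneal -> shift 3, deburr -> shift 7, press -> shift 9, polish -> shift 4, bend -> shift 8, weld -> shift 2, drill -> shift 1, grind -> shift 6, route -> shift 5.

shift 9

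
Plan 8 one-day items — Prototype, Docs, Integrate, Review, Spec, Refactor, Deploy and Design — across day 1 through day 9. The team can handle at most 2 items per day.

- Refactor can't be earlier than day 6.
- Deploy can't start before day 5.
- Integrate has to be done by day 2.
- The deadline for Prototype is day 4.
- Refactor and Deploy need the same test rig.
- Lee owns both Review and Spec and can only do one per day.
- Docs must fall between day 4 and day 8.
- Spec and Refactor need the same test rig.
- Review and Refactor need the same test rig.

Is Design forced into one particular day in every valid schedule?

No

Design can be day 1 (e.g. Integrate in day 1; Review in day 2; Prototype in day 2; Design in day 1; Spec in day 3; Refactor in day 6; Deploy in day 5; Docs in day 4) or day 2 (e.g. Review -> day 2; Prototype -> day 1; Integrate -> day 1; Design -> day 2; Refactor -> day 6; Deploy -> day 5; Spec -> day 3; Docs -> day 4).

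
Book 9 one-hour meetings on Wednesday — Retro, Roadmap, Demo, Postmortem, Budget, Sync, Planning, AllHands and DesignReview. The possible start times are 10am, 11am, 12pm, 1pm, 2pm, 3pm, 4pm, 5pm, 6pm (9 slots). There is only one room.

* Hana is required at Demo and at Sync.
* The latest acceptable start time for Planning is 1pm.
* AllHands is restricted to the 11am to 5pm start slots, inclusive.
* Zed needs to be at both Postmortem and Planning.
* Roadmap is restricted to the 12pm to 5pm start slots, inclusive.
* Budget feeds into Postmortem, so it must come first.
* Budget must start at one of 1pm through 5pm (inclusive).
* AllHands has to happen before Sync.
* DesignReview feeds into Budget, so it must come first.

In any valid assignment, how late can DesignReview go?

Downstream work caps DesignReview at 4pm.
DesignReview at 4pm is achievable: Planning=10am; Roadmap=12pm; AllHands=11am; Budget=5pm; Retro=2pm; Postmortem=6pm; Demo=3pm; Sync=1pm; DesignReview=4pm.

4pm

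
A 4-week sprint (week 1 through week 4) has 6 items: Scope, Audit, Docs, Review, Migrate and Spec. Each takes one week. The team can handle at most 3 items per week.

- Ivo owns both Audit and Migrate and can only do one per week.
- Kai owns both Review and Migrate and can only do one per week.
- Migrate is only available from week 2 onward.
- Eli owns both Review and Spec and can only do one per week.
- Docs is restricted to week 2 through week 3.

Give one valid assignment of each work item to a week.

Docs=week 2; Spec=week 2; Migrate=week 2; Audit=week 1; Review=week 1; Scope=week 1

Checking: Review(week 1) != Spec(week 2); Audit(week 1) != Migrate(week 2); Review(week 1) != Migrate(week 2); Migrate=week 2 in [week 2,week 4]; Docs=week 2 in [week 2,week 3]; max 3 per week (cap 3).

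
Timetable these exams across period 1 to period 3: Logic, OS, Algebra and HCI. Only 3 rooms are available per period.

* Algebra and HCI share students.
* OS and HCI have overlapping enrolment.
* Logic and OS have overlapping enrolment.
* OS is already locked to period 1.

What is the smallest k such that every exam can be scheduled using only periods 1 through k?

2 periods

With at most 3 per period and 4 exams, at least 2 periods are needed.
2 works (last occupied period: period 2): for example OS=period 1, Algebra=period 1, Logic=period 2, HCI=period 2.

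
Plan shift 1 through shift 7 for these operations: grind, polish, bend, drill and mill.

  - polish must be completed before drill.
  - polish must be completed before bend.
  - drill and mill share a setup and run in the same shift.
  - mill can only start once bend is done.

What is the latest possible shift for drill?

Drill must be in the same shift as mill, which can't be before shift 3, so drill is at least shift 3.
drill at shift 7 is achievable: bend in shift 2, drill in shift 7, grind in shift 1, polish in shift 1, mill in shift 7.

shift 7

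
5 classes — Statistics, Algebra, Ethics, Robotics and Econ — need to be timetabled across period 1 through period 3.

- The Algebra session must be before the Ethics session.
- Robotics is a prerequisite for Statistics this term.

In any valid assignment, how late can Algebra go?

Downstream work caps Algebra at period 2.
Algebra at period 2 is achievable: Statistics -> period 2; Econ -> period 1; Algebra -> period 2; Robotics -> period 1; Ethics -> period 3.

period 2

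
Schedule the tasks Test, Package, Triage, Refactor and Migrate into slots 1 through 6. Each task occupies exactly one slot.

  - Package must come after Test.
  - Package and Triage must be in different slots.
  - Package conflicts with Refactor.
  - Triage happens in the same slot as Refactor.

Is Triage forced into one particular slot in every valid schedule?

Triage can be 1 (e.g. Package=2, Migrate=1, Test=1, Triage=1, Refactor=1) or 2 (e.g. Migrate in 1; Refactor in 2; Test in 1; Triage in 2; Package in 3).

No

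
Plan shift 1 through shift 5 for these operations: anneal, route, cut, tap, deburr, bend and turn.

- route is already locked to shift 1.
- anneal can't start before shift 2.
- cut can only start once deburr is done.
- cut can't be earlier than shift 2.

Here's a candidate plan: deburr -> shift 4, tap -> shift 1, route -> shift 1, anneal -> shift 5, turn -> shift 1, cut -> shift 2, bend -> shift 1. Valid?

Invalid. cut can only start once deburr is done.

cut can only start once deburr is done — violated.
cut can't be earlier than shift 2 — holds.
route is already locked to shift 1 — holds.
anneal can't start before shift 2 — holds.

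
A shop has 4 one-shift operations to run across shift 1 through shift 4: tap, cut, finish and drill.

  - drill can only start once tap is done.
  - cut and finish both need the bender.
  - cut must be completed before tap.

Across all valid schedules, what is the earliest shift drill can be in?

Precedence pushes drill to at least shift 3.
drill at shift 3 is achievable: tap in shift 2, cut in shift 1, drill in shift 3, finish in shift 2.

shift 3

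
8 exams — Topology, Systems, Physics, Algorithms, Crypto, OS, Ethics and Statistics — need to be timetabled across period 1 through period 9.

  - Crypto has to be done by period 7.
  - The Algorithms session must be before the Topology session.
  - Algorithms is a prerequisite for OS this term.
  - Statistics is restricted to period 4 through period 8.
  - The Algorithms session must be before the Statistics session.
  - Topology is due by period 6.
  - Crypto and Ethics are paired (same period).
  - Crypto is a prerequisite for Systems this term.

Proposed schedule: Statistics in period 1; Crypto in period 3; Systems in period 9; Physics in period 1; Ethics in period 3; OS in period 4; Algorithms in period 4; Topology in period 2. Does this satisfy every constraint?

Crypto has to be done by period 7 — holds.
Algorithms is a prerequisite for OS this term — violated.
The Algorithms session must be before the Statistics session — violated.
Statistics is restricted to period 4 through period 8 — violated.
Topology is due by period 6 — holds.
Crypto and Ethics are paired (same period) — holds.
The Algorithms session must be before the Topology session — violated.
Crypto is a prerequisite for Systems this term — holds.

No — it violates: The Algorithms session must be before the Statistics session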